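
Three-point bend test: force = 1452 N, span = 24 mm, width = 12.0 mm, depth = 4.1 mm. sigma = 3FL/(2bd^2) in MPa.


sigma = 3*1452*24/(2*12.0*4.1^2) = 259.1 MPa

259.1


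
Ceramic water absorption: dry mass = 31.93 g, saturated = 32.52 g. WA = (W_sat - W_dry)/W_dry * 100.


WA = (32.52 - 31.93) / 31.93 * 100 = 1.85%

1.85


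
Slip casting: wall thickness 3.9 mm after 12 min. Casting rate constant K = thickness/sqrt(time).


K = 3.9 / sqrt(12) = 3.9 / 3.4641 = 1.126 mm/min^0.5

1.126


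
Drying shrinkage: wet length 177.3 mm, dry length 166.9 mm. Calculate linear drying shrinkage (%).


DS = (177.3 - 166.9) / 177.3 * 100 = 5.87%

5.87


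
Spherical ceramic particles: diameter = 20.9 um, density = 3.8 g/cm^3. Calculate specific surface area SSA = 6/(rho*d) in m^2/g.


SSA = 6 / (3.8 * 20.9) = 0.076 m^2/g

0.076


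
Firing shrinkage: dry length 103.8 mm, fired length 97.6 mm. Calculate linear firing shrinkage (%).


FS = (103.8 - 97.6) / 103.8 * 100 = 5.97%

5.97


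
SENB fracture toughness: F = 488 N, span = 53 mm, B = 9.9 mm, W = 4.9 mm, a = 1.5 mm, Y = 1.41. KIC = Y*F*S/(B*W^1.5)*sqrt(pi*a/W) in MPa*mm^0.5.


KIC = 1.41*488*53/(9.9*4.9^1.5)*sqrt(pi*1.5/4.9) = 333.05

333.05


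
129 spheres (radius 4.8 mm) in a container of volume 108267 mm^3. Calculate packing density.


V_sphere = 4/3*pi*4.8^3 = 463.2467 mm^3
Total V = 129*463.2467 = 59758.8243 mm^3
PD = 59758.8243 / 108267 = 0.552

0.552


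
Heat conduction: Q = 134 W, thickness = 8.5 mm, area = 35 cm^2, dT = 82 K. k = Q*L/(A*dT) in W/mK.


k = 134*8.5/1000/(35/10000*82) = 3.97 W/mK

3.97


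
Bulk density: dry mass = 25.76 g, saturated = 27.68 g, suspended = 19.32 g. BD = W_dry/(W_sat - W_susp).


BD = 25.76 / (27.68 - 19.32) = 25.76 / 8.36 = 3.081 g/cm^3

3.081


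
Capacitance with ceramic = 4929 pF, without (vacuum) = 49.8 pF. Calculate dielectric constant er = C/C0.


er = 4929 / 49.8 = 98.98

98.98


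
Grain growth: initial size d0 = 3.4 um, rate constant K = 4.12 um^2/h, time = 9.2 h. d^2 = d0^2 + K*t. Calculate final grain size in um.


d^2 = 3.4^2 + 4.12*9.2 = 49.464
d = sqrt(49.464) = 7.03 um

7.03


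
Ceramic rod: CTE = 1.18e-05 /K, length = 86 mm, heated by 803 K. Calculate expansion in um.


dL = 1.18e-05 * 86 * 803 * 1000 = 814.884 um

814.884


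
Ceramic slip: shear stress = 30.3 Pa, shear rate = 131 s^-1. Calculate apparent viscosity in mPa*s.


eta = tau/gamma * 1000 = 30.3/131 * 1000 = 231.3 mPa*s

231.3


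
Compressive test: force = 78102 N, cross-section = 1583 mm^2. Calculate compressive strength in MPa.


CS = 78102 / 1583 = 49.3 MPa

49.3


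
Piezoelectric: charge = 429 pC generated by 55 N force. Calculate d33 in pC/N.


d33 = 429 / 55 = 7.8 pC/N

7.8


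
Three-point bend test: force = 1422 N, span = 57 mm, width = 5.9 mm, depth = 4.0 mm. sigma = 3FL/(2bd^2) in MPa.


sigma = 3*1422*57/(2*5.9*4.0^2) = 1287.9 MPa

1287.9


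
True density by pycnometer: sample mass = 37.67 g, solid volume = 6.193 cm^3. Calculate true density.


TD = 37.67 / 6.193 = 6.083 g/cm^3

6.083


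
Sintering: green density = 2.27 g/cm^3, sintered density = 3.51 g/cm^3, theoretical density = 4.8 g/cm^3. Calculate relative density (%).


Relative = 3.51 / 4.8 * 100 = 73.1%

73.1


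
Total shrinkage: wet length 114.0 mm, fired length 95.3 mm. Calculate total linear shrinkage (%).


TS = (114.0 - 95.3) / 114.0 * 100 = 16.4%

16.4


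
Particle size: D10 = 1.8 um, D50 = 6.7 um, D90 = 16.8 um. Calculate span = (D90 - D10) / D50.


Span = (16.8 - 1.8) / 6.7 = 15.0 / 6.7 = 2.239

2.239


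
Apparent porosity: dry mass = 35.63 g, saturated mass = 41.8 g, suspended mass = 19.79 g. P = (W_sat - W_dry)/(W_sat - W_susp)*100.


P = (41.8 - 35.63) / (41.8 - 19.79) * 100 = 6.17 / 22.01 * 100 = 28.0%

28.0


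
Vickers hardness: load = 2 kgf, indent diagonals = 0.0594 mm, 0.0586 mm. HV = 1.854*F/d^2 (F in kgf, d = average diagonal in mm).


d_avg = (0.0594+0.0586)/2 = 0.059 mm
HV = 1.854*2/0.059^2 = 1065

1065


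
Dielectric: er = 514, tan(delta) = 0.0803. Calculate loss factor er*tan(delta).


Loss = 514 * 0.0803 = 41.274

41.274


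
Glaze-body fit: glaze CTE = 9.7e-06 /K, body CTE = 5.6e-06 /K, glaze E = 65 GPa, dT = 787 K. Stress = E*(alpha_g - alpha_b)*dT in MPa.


Stress = 65*1000*(9.7e-06 - 5.6e-06)*787 = 209.7 MPa

209.7


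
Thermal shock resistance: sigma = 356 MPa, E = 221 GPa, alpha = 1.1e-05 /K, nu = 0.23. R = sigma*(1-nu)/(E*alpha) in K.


R = 356*(1-0.23)/(221*1000*1.1e-05) = 113 K

113


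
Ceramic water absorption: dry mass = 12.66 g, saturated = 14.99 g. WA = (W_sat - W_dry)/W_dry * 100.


WA = (14.99 - 12.66) / 12.66 * 100 = 18.4%

18.4


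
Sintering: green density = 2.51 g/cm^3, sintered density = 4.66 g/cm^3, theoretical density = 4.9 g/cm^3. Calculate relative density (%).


Relative = 4.66 / 4.9 * 100 = 95.1%

95.1


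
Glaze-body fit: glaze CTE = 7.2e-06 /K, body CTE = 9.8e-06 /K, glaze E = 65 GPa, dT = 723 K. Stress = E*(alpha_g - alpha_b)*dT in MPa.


Stress = 65*1000*(7.2e-06 - 9.8e-06)*723 = -122.2 MPa

-122.2


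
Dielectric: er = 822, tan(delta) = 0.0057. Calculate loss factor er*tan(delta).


Loss = 822 * 0.0057 = 4.685

4.685


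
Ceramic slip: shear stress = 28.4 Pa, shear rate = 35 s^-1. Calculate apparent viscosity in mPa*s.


eta = tau/gamma * 1000 = 28.4/35 * 1000 = 811.4 mPa*s

811.4


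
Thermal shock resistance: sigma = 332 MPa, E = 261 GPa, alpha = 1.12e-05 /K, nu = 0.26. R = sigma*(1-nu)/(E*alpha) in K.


R = 332*(1-0.26)/(261*1000*1.12e-05) = 84 K

84


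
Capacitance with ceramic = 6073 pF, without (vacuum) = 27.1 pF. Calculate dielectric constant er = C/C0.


er = 6073 / 27.1 = 224.1

224.1


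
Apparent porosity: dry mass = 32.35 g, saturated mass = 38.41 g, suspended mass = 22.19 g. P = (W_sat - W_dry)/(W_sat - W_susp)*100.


P = (38.41 - 32.35) / (38.41 - 22.19) * 100 = 6.06 / 16.22 * 100 = 37.4%

37.4


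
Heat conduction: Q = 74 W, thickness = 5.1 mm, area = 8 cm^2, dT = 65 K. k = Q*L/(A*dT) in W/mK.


k = 74*5.1/1000/(8/10000*65) = 7.26 W/mK

7.26


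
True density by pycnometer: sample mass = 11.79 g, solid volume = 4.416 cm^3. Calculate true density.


TD = 11.79 / 4.416 = 2.67 g/cm^3

2.67


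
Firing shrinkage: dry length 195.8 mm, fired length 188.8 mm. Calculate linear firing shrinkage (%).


FS = (195.8 - 188.8) / 195.8 * 100 = 3.58%

3.58


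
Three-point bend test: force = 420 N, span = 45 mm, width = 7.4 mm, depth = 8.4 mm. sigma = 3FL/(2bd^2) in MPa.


sigma = 3*420*45/(2*7.4*8.4^2) = 54.3 MPa

54.3


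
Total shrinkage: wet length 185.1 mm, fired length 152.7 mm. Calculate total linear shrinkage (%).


TS = (185.1 - 152.7) / 185.1 * 100 = 17.5%

17.5


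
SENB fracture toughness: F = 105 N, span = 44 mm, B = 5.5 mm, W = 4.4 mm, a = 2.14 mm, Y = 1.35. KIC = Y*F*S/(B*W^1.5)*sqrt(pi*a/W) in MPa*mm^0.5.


KIC = 1.35*105*44/(5.5*4.4^1.5)*sqrt(pi*2.14/4.4) = 151.88

151.88


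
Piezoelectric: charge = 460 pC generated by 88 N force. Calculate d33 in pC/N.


d33 = 460 / 88 = 5.2 pC/N

5.2


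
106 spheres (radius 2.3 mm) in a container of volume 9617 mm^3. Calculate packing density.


V_sphere = 4/3*pi*2.3^3 = 50.965 mm^3
Total V = 106*50.965 = 5402.29 mm^3
PD = 5402.29 / 9617 = 0.562

0.562


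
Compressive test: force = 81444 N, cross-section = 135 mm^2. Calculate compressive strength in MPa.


CS = 81444 / 135 = 603.3 MPa

603.3


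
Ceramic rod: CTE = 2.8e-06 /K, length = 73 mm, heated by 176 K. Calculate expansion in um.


dL = 2.8e-06 * 73 * 176 * 1000 = 35.974 um

35.974


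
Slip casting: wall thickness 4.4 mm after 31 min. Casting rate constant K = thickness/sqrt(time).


K = 4.4 / sqrt(31) = 4.4 / 5.5678 = 0.79 mm/min^0.5

0.79


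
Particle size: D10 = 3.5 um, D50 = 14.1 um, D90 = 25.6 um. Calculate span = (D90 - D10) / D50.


Span = (25.6 - 3.5) / 14.1 = 22.1 / 14.1 = 1.567

1.567


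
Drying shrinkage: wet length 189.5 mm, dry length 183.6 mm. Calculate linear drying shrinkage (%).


DS = (189.5 - 183.6) / 189.5 * 100 = 3.11%

3.11


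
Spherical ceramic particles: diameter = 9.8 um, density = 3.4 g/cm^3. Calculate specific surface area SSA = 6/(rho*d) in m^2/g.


SSA = 6 / (3.4 * 9.8) = 0.18 m^2/g

0.18


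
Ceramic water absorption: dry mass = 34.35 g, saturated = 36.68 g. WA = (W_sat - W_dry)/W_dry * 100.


WA = (36.68 - 34.35) / 34.35 * 100 = 6.78%

6.78


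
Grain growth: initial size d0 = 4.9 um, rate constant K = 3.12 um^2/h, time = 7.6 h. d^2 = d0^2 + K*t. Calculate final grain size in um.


d^2 = 4.9^2 + 3.12*7.6 = 47.722
d = sqrt(47.722) = 6.91 um

6.91


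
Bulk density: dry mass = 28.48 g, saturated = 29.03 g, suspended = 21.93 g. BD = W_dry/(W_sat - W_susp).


BD = 28.48 / (29.03 - 21.93) = 28.48 / 7.1 = 4.011 g/cm^3

4.011


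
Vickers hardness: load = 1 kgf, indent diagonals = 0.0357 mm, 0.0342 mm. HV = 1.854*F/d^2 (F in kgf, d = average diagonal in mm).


d_avg = (0.0357+0.0342)/2 = 0.03495 mm
HV = 1.854*1/0.03495^2 = 1518

1518


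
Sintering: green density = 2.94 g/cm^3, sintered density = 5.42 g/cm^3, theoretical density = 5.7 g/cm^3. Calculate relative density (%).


Relative = 5.42 / 5.7 * 100 = 95.1%

95.1


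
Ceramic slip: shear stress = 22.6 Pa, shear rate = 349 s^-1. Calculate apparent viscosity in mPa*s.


eta = tau/gamma * 1000 = 22.6/349 * 1000 = 64.8 mPa*s

64.8


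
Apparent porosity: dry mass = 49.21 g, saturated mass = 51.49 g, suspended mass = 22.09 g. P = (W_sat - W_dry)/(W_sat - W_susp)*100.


P = (51.49 - 49.21) / (51.49 - 22.09) * 100 = 2.28 / 29.4 * 100 = 7.8%

7.8


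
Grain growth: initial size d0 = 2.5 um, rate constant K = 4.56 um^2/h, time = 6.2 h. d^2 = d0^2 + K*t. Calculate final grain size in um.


d^2 = 2.5^2 + 4.56*6.2 = 34.522
d = sqrt(34.522) = 5.88 um

5.88


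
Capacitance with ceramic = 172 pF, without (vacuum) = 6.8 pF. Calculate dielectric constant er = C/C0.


er = 172 / 6.8 = 25.29

25.29


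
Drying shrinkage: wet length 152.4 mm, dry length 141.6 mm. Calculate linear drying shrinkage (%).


DS = (152.4 - 141.6) / 152.4 * 100 = 7.09%

7.09


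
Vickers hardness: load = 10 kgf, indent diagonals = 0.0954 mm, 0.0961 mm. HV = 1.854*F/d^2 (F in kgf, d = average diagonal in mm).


d_avg = (0.0954+0.0961)/2 = 0.09575 mm
HV = 1.854*10/0.09575^2 = 2022

2022


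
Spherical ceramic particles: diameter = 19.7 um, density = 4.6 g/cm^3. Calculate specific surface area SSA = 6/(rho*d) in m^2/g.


SSA = 6 / (4.6 * 19.7) = 0.066 m^2/g

0.066


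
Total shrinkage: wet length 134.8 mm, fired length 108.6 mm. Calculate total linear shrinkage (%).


TS = (134.8 - 108.6) / 134.8 * 100 = 19.44%

19.44


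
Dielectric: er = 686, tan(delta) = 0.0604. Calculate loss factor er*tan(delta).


Loss = 686 * 0.0604 = 41.434

41.434


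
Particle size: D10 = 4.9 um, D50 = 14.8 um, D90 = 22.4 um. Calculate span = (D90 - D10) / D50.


Span = (22.4 - 4.9) / 14.8 = 17.5 / 14.8 = 1.182

1.182


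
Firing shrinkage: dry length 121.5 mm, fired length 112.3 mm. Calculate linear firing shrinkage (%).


FS = (121.5 - 112.3) / 121.5 * 100 = 7.57%

7.57


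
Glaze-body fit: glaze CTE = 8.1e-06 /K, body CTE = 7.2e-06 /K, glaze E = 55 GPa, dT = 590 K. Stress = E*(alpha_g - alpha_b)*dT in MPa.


Stress = 55*1000*(8.1e-06 - 7.2e-06)*590 = 29.2 MPa

29.2


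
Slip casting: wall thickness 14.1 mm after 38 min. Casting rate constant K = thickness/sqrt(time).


K = 14.1 / sqrt(38) = 14.1 / 6.1644 = 2.287 mm/min^0.5

2.287


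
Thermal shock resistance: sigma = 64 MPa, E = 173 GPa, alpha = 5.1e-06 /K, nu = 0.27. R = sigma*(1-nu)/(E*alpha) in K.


R = 64*(1-0.27)/(173*1000*5.1e-06) = 53 K

53


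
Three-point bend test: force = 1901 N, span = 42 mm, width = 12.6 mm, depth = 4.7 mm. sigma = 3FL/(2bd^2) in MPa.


sigma = 3*1901*42/(2*12.6*4.7^2) = 430.3 MPa

430.3


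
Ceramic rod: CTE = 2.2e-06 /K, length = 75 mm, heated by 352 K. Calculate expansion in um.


dL = 2.2e-06 * 75 * 352 * 1000 = 58.08 um

58.08


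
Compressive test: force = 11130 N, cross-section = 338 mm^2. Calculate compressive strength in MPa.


CS = 11130 / 338 = 32.9 MPa

32.9


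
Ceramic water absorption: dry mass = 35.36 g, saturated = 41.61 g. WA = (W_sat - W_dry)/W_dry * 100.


WA = (41.61 - 35.36) / 35.36 * 100 = 17.68%

17.68


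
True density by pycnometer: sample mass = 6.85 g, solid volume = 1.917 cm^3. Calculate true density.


TD = 6.85 / 1.917 = 3.573 g/cm^3

3.573


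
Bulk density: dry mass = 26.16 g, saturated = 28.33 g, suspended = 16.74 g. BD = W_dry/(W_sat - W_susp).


BD = 26.16 / (28.33 - 16.74) = 26.16 / 11.59 = 2.257 g/cm^3

2.257


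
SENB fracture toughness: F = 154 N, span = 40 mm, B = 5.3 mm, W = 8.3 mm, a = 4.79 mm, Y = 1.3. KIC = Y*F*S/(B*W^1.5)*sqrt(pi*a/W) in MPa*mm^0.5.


KIC = 1.3*154*40/(5.3*8.3^1.5)*sqrt(pi*4.79/8.3) = 85.08

85.08


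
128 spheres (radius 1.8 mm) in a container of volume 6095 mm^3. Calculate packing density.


V_sphere = 4/3*pi*1.8^3 = 24.429 mm^3
Total V = 128*24.429 = 3126.912 mm^3
PD = 3126.912 / 6095 = 0.513

0.513


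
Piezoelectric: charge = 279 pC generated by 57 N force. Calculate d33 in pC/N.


d33 = 279 / 57 = 4.9 pC/N

4.9


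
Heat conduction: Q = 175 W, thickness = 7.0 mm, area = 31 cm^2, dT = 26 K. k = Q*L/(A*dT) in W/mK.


k = 175*7.0/1000/(31/10000*26) = 15.2 W/mK

15.2


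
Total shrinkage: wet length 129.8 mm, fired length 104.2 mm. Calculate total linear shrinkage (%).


TS = (129.8 - 104.2) / 129.8 * 100 = 19.72%

19.72


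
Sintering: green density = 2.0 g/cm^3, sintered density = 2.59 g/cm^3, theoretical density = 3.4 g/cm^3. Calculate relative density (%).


Relative = 2.59 / 3.4 * 100 = 76.2%

76.2


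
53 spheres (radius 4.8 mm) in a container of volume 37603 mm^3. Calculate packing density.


V_sphere = 4/3*pi*4.8^3 = 463.2467 mm^3
Total V = 53*463.2467 = 24552.0751 mm^3
PD = 24552.0751 / 37603 = 0.653

0.653


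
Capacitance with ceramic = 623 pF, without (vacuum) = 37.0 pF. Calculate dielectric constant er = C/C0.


er = 623 / 37.0 = 16.84

16.84


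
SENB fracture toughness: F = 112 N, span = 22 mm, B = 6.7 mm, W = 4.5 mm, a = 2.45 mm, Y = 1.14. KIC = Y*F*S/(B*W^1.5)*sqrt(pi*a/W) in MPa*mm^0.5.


KIC = 1.14*112*22/(6.7*4.5^1.5)*sqrt(pi*2.45/4.5) = 57.44

57.44


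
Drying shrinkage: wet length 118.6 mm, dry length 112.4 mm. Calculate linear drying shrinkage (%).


DS = (118.6 - 112.4) / 118.6 * 100 = 5.23%

5.23


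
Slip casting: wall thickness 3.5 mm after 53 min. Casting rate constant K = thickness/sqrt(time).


K = 3.5 / sqrt(53) = 3.5 / 7.2801 = 0.481 mm/min^0.5

0.481


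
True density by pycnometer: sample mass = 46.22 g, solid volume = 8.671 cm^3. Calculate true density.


TD = 46.22 / 8.671 = 5.33 g/cm^3

5.33


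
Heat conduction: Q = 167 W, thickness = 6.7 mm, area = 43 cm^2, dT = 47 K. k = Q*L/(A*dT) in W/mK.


k = 167*6.7/1000/(43/10000*47) = 5.54 W/mK

5.54


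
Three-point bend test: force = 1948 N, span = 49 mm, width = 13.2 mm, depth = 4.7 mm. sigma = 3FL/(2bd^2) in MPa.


sigma = 3*1948*49/(2*13.2*4.7^2) = 491.0 MPa

491.0


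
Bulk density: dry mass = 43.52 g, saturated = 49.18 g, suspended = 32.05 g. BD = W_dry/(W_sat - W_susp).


BD = 43.52 / (49.18 - 32.05) = 43.52 / 17.13 = 2.541 g/cm^3

2.541


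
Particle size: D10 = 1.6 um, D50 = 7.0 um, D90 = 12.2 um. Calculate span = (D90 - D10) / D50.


Span = (12.2 - 1.6) / 7.0 = 10.6 / 7.0 = 1.514

1.514


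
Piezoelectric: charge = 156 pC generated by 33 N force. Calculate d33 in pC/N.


d33 = 156 / 33 = 4.7 pC/N

4.7


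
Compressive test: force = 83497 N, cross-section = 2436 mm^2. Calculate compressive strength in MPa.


CS = 83497 / 2436 = 34.3 MPa

34.3


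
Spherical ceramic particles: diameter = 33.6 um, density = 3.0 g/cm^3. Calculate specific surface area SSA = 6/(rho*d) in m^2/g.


SSA = 6 / (3.0 * 33.6) = 0.06 m^2/g

0.06


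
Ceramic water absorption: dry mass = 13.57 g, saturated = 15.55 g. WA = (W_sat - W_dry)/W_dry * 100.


WA = (15.55 - 13.57) / 13.57 * 100 = 14.59%

14.59


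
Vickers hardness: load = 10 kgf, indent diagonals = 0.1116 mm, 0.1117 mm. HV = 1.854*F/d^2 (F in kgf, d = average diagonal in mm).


d_avg = (0.1116+0.1117)/2 = 0.11165 mm
HV = 1.854*10/0.11165^2 = 1487

1487


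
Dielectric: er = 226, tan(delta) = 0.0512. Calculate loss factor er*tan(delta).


Loss = 226 * 0.0512 = 11.571

11.571


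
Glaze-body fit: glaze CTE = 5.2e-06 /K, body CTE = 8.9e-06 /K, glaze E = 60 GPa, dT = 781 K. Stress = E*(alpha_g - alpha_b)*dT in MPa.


Stress = 60*1000*(5.2e-06 - 8.9e-06)*781 = -173.4 MPa

-173.4


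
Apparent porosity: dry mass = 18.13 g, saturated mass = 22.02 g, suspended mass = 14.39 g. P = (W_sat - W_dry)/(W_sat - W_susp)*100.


P = (22.02 - 18.13) / (22.02 - 14.39) * 100 = 3.89 / 7.63 * 100 = 51.0%

51.0


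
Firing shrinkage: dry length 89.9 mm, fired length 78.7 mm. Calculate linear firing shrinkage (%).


FS = (89.9 - 78.7) / 89.9 * 100 = 12.46%

12.46


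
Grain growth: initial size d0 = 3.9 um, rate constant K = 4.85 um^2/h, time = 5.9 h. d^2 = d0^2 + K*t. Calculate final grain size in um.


d^2 = 3.9^2 + 4.85*5.9 = 43.825
d = sqrt(43.825) = 6.62 um

6.62


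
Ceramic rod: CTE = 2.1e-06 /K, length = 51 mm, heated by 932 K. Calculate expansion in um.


dL = 2.1e-06 * 51 * 932 * 1000 = 99.817 um

99.817


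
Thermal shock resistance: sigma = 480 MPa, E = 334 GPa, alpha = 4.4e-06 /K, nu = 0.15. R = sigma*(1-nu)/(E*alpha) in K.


R = 480*(1-0.15)/(334*1000*4.4e-06) = 278 K

278


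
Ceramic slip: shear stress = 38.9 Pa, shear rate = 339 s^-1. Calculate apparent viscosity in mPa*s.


eta = tau/gamma * 1000 = 38.9/339 * 1000 = 114.7 mPa*s

114.7


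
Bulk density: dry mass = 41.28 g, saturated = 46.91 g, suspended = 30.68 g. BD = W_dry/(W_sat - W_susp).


BD = 41.28 / (46.91 - 30.68) = 41.28 / 16.23 = 2.543 g/cm^3

2.543


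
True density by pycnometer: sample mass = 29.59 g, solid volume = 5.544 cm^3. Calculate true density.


TD = 29.59 / 5.544 = 5.337 g/cm^3

5.337


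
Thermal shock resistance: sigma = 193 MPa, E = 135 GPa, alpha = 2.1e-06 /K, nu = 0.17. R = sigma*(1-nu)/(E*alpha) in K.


R = 193*(1-0.17)/(135*1000*2.1e-06) = 565 K

565


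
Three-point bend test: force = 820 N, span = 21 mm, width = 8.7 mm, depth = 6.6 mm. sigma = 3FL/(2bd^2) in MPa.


sigma = 3*820*21/(2*8.7*6.6^2) = 68.2 MPa

68.2


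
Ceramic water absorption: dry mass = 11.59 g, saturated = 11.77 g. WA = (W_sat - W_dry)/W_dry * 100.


WA = (11.77 - 11.59) / 11.59 * 100 = 1.55%

1.55


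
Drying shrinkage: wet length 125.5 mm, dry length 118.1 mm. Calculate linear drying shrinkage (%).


DS = (125.5 - 118.1) / 125.5 * 100 = 5.9%

5.9


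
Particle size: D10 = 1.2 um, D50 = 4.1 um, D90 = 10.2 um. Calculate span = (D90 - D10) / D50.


Span = (10.2 - 1.2) / 4.1 = 9.0 / 4.1 = 2.195

2.195


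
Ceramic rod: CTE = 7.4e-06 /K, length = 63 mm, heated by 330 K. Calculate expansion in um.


dL = 7.4e-06 * 63 * 330 * 1000 = 153.846 um

153.846


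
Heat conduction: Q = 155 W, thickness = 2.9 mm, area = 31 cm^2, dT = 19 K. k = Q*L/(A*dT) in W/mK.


k = 155*2.9/1000/(31/10000*19) = 7.63 W/mK

7.63


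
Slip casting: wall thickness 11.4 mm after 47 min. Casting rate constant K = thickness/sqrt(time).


K = 11.4 / sqrt(47) = 11.4 / 6.8557 = 1.663 mm/min^0.5

1.663


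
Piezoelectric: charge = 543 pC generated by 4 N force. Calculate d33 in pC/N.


d33 = 543 / 4 = 135.8 pC/N

135.8


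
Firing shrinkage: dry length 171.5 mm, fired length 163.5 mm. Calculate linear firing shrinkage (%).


FS = (171.5 - 163.5) / 171.5 * 100 = 4.66%

4.66


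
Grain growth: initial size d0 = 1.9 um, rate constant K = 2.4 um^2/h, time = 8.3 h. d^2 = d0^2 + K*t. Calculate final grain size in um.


d^2 = 1.9^2 + 2.4*8.3 = 23.53
d = sqrt(23.53) = 4.85 um

4.85


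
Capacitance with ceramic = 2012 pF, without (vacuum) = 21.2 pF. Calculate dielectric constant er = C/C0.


er = 2012 / 21.2 = 94.91

94.91


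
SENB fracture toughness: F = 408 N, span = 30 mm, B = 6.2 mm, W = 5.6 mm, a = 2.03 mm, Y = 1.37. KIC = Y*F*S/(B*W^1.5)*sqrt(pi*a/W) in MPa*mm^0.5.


KIC = 1.37*408*30/(6.2*5.6^1.5)*sqrt(pi*2.03/5.6) = 217.8

217.8


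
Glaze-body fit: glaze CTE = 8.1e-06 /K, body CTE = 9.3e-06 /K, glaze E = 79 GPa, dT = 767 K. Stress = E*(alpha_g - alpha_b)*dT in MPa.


Stress = 79*1000*(8.1e-06 - 9.3e-06)*767 = -72.7 MPa

-72.7


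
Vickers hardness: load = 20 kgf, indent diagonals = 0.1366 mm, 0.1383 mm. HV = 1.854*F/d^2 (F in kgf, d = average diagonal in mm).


d_avg = (0.1366+0.1383)/2 = 0.13745 mm
HV = 1.854*20/0.13745^2 = 1963

1963


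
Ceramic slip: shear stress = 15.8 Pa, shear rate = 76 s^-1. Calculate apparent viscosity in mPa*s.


eta = tau/gamma * 1000 = 15.8/76 * 1000 = 207.9 mPa*s

207.9


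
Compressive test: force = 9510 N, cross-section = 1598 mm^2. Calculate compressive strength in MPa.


CS = 9510 / 1598 = 6.0 MPa

6.0


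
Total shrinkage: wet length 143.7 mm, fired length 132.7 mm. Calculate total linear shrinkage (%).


TS = (143.7 - 132.7) / 143.7 * 100 = 7.65%

7.65


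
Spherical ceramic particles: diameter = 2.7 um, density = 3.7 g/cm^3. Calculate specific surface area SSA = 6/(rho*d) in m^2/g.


SSA = 6 / (3.7 * 2.7) = 0.601 m^2/g

0.601


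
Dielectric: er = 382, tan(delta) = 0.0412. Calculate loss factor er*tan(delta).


Loss = 382 * 0.0412 = 15.738

15.738


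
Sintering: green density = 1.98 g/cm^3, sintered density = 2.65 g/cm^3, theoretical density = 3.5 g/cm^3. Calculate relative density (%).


Relative = 2.65 / 3.5 * 100 = 75.7%

75.7


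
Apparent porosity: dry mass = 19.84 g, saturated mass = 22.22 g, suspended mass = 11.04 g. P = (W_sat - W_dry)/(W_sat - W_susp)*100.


P = (22.22 - 19.84) / (22.22 - 11.04) * 100 = 2.38 / 11.18 * 100 = 21.3%

21.3


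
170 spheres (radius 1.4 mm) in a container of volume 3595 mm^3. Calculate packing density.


V_sphere = 4/3*pi*1.4^3 = 11.494 mm^3
Total V = 170*11.494 = 1953.98 mm^3
PD = 1953.98 / 3595 = 0.544

0.544


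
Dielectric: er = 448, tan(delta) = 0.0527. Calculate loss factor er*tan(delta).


Loss = 448 * 0.0527 = 23.61

23.61


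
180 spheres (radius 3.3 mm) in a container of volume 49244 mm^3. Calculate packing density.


V_sphere = 4/3*pi*3.3^3 = 150.5326 mm^3
Total V = 180*150.5326 = 27095.868 mm^3
PD = 27095.868 / 49244 = 0.55

0.55


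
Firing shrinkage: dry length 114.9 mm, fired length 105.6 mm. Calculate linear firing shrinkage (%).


FS = (114.9 - 105.6) / 114.9 * 100 = 8.09%

8.09


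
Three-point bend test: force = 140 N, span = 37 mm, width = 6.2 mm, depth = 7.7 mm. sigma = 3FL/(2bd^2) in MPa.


sigma = 3*140*37/(2*6.2*7.7^2) = 21.1 MPa

21.1


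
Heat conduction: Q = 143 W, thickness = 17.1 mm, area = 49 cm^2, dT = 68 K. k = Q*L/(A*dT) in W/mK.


k = 143*17.1/1000/(49/10000*68) = 7.34 W/mK

7.34


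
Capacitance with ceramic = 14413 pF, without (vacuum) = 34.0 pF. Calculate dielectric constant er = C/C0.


er = 14413 / 34.0 = 423.91

423.91


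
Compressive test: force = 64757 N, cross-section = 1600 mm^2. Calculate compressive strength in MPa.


CS = 64757 / 1600 = 40.5 MPa

40.5


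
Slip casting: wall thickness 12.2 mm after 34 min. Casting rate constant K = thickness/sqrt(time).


K = 12.2 / sqrt(34) = 12.2 / 5.831 = 2.092 mm/min^0.5

2.092


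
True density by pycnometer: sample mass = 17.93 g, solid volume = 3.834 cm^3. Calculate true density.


TD = 17.93 / 3.834 = 4.677 g/cm^3

4.677


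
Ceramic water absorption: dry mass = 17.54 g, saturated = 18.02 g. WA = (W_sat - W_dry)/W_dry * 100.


WA = (18.02 - 17.54) / 17.54 * 100 = 2.74%

2.74


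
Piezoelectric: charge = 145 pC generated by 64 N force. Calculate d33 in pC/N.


d33 = 145 / 64 = 2.3 pC/N

2.3


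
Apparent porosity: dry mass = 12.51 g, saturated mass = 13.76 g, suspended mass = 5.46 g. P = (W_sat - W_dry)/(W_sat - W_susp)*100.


P = (13.76 - 12.51) / (13.76 - 5.46) * 100 = 1.25 / 8.3 * 100 = 15.1%

15.1


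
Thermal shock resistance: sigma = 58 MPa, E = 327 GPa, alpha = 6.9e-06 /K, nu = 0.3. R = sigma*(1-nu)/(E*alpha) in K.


R = 58*(1-0.3)/(327*1000*6.9e-06) = 18 K

18


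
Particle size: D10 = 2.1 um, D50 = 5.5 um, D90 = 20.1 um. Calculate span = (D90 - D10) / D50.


Span = (20.1 - 2.1) / 5.5 = 18.0 / 5.5 = 3.273

3.273


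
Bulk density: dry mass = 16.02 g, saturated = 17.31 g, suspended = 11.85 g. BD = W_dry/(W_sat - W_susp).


BD = 16.02 / (17.31 - 11.85) = 16.02 / 5.46 = 2.934 g/cm^3

2.934


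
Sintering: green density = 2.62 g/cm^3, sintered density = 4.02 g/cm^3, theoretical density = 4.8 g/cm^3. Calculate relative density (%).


Relative = 4.02 / 4.8 * 100 = 83.8%

83.8


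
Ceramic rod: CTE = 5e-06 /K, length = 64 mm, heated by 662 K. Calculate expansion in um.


dL = 5e-06 * 64 * 662 * 1000 = 211.84 um

211.84


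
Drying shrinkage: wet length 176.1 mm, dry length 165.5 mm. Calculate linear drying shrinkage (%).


DS = (176.1 - 165.5) / 176.1 * 100 = 6.02%

6.02


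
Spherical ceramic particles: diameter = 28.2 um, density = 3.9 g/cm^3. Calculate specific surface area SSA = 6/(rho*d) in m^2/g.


SSA = 6 / (3.9 * 28.2) = 0.055 m^2/g

0.055


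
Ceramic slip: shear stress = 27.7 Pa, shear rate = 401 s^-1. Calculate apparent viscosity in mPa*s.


eta = tau/gamma * 1000 = 27.7/401 * 1000 = 69.1 mPa*s

69.1


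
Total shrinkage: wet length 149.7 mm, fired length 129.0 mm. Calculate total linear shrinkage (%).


TS = (149.7 - 129.0) / 149.7 * 100 = 13.83%

13.83


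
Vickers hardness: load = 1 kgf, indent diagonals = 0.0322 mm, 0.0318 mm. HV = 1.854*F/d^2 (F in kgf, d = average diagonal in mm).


d_avg = (0.0322+0.0318)/2 = 0.032 mm
HV = 1.854*1/0.032^2 = 1811

1811


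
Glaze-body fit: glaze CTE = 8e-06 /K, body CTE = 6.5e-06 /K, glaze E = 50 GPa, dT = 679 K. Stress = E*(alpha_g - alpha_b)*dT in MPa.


Stress = 50*1000*(8e-06 - 6.5e-06)*679 = 50.9 MPa

50.9


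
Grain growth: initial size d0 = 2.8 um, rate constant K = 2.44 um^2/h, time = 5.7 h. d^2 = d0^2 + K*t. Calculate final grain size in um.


d^2 = 2.8^2 + 2.44*5.7 = 21.748
d = sqrt(21.748) = 4.66 um

4.66


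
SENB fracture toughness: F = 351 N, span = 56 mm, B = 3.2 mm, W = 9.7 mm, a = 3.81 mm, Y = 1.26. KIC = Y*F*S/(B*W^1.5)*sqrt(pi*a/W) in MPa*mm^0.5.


KIC = 1.26*351*56/(3.2*9.7^1.5)*sqrt(pi*3.81/9.7) = 284.58

284.58


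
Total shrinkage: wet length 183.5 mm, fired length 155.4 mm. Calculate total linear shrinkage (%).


TS = (183.5 - 155.4) / 183.5 * 100 = 15.31%

15.31


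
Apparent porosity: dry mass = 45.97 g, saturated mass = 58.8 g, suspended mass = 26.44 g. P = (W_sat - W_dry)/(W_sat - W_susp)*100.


P = (58.8 - 45.97) / (58.8 - 26.44) * 100 = 12.83 / 32.36 * 100 = 39.6%

39.6


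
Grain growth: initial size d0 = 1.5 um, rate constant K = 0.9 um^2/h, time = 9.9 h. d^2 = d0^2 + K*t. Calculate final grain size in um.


d^2 = 1.5^2 + 0.9*9.9 = 11.16
d = sqrt(11.16) = 3.34 um

3.34


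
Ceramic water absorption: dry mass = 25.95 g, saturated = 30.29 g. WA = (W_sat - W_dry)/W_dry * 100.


WA = (30.29 - 25.95) / 25.95 * 100 = 16.72%

16.72


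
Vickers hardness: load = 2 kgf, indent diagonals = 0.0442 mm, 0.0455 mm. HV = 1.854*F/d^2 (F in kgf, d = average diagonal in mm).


d_avg = (0.0442+0.0455)/2 = 0.04485 mm
HV = 1.854*2/0.04485^2 = 1843

1843


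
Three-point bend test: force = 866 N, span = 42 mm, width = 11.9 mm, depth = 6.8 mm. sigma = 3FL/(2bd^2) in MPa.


sigma = 3*866*42/(2*11.9*6.8^2) = 99.2 MPa

99.2


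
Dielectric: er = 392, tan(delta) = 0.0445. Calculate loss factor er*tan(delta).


Loss = 392 * 0.0445 = 17.444

17.444


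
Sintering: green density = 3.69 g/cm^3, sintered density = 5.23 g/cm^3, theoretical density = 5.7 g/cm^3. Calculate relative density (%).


Relative = 5.23 / 5.7 * 100 = 91.8%

91.8


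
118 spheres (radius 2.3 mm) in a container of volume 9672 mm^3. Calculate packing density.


V_sphere = 4/3*pi*2.3^3 = 50.965 mm^3
Total V = 118*50.965 = 6013.87 mm^3
PD = 6013.87 / 9672 = 0.622

0.622


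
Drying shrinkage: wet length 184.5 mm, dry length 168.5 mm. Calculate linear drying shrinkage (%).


DS = (184.5 - 168.5) / 184.5 * 100 = 8.67%

8.67


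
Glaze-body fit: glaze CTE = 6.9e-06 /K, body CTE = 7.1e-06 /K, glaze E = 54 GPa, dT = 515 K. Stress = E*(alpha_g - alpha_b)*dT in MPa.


Stress = 54*1000*(6.9e-06 - 7.1e-06)*515 = -5.6 MPa

-5.6


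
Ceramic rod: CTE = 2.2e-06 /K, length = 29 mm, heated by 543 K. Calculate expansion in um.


dL = 2.2e-06 * 29 * 543 * 1000 = 34.643 um

34.643


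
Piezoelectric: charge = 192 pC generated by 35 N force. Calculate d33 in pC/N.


d33 = 192 / 35 = 5.5 pC/N

5.5


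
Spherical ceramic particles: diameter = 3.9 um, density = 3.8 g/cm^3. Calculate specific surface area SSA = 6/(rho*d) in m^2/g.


SSA = 6 / (3.8 * 3.9) = 0.405 m^2/g

0.405


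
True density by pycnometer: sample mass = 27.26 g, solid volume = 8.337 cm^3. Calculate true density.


TD = 27.26 / 8.337 = 3.27 g/cm^3

3.27


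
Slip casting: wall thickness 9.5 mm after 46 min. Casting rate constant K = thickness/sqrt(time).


K = 9.5 / sqrt(46) = 9.5 / 6.7823 = 1.401 mm/min^0.5

1.401


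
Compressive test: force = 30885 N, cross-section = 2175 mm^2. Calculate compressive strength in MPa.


CS = 30885 / 2175 = 14.2 MPa

14.2


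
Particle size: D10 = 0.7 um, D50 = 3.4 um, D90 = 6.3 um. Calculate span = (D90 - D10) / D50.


Span = (6.3 - 0.7) / 3.4 = 5.6 / 3.4 = 1.647

1.647


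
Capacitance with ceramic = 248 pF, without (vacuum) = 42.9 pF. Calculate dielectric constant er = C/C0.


er = 248 / 42.9 = 5.78

5.78


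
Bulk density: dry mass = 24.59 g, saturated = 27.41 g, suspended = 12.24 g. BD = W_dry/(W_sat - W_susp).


BD = 24.59 / (27.41 - 12.24) = 24.59 / 15.17 = 1.621 g/cm^3

1.621


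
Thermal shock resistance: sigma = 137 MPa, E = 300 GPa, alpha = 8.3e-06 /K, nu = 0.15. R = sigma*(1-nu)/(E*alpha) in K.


R = 137*(1-0.15)/(300*1000*8.3e-06) = 47 K

47


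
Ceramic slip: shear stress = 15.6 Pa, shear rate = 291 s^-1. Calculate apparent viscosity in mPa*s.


eta = tau/gamma * 1000 = 15.6/291 * 1000 = 53.6 mPa*s

53.6


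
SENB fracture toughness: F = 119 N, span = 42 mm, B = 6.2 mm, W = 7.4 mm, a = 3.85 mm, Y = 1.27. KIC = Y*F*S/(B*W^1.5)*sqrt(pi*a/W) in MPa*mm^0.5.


KIC = 1.27*119*42/(6.2*7.4^1.5)*sqrt(pi*3.85/7.4) = 65.02

65.02


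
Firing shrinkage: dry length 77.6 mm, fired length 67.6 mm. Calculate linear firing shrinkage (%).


FS = (77.6 - 67.6) / 77.6 * 100 = 12.89%

12.89


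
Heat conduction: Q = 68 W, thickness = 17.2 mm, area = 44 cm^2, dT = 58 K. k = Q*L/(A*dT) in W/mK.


k = 68*17.2/1000/(44/10000*58) = 4.58 W/mK

4.58


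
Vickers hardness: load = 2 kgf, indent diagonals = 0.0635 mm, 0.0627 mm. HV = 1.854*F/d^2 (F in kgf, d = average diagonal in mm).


d_avg = (0.0635+0.0627)/2 = 0.0631 mm
HV = 1.854*2/0.0631^2 = 931

931


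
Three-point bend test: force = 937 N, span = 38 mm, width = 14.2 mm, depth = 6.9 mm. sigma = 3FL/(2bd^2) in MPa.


sigma = 3*937*38/(2*14.2*6.9^2) = 79.0 MPa

79.0


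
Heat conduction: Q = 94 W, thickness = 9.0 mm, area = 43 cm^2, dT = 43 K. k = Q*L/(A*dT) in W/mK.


k = 94*9.0/1000/(43/10000*43) = 4.58 W/mK

4.58


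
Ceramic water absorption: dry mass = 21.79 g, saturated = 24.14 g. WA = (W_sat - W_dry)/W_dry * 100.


WA = (24.14 - 21.79) / 21.79 * 100 = 10.78%

10.78


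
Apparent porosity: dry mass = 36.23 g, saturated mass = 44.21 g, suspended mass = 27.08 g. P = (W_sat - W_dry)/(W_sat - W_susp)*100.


P = (44.21 - 36.23) / (44.21 - 27.08) * 100 = 7.98 / 17.13 * 100 = 46.6%

46.6


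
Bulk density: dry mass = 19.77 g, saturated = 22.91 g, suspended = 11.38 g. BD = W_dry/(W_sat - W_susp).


BD = 19.77 / (22.91 - 11.38) = 19.77 / 11.53 = 1.715 g/cm^3

1.715


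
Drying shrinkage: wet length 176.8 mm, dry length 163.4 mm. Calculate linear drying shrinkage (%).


DS = (176.8 - 163.4) / 176.8 * 100 = 7.58%

7.58


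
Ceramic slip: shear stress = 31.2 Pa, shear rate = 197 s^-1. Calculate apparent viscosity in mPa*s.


eta = tau/gamma * 1000 = 31.2/197 * 1000 = 158.4 mPa*s

158.4


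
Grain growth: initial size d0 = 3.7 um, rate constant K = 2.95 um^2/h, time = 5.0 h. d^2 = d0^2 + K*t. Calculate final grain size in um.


d^2 = 3.7^2 + 2.95*5.0 = 28.44
d = sqrt(28.44) = 5.33 um

5.33


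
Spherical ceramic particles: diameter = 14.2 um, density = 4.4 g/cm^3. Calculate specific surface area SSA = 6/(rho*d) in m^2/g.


SSA = 6 / (4.4 * 14.2) = 0.096 m^2/g

0.096


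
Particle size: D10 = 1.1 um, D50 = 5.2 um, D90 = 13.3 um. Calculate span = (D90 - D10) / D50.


Span = (13.3 - 1.1) / 5.2 = 12.2 / 5.2 = 2.346

2.346


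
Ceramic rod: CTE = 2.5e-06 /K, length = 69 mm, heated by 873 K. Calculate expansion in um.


dL = 2.5e-06 * 69 * 873 * 1000 = 150.593 um

150.593


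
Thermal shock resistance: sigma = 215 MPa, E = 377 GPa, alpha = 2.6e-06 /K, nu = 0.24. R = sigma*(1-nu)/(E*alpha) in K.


R = 215*(1-0.24)/(377*1000*2.6e-06) = 167 K

167


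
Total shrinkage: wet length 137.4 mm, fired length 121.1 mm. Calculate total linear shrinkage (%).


TS = (137.4 - 121.1) / 137.4 * 100 = 11.86%

11.86


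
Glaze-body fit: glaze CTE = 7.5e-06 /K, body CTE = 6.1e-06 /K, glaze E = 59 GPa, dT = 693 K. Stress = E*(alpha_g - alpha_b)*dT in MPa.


Stress = 59*1000*(7.5e-06 - 6.1e-06)*693 = 57.2 MPa

57.2


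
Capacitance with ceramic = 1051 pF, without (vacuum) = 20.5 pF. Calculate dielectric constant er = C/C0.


er = 1051 / 20.5 = 51.27

51.27


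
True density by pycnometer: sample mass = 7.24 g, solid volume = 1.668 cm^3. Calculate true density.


TD = 7.24 / 1.668 = 4.341 g/cm^3

4.341


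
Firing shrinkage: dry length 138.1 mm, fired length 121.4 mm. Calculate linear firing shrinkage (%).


FS = (138.1 - 121.4) / 138.1 * 100 = 12.09%

12.09


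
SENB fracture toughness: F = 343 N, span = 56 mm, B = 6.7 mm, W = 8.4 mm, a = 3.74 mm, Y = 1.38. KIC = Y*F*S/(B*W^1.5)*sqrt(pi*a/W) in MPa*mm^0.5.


KIC = 1.38*343*56/(6.7*8.4^1.5)*sqrt(pi*3.74/8.4) = 192.19

192.19


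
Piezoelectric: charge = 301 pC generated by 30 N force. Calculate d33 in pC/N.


d33 = 301 / 30 = 10.0 pC/N

10.0


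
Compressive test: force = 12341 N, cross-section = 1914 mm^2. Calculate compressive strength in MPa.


CS = 12341 / 1914 = 6.4 MPa

6.4


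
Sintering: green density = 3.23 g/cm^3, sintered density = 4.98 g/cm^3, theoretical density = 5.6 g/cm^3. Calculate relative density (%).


Relative = 4.98 / 5.6 * 100 = 88.9%

88.9


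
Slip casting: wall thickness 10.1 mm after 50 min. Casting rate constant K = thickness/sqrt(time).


K = 10.1 / sqrt(50) = 10.1 / 7.0711 = 1.428 mm/min^0.5

1.428


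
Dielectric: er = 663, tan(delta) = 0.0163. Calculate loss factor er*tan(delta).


Loss = 663 * 0.0163 = 10.807

10.807


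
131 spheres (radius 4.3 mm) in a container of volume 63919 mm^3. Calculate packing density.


V_sphere = 4/3*pi*4.3^3 = 333.0381 mm^3
Total V = 131*333.0381 = 43627.9911 mm^3
PD = 43627.9911 / 63919 = 0.683

0.683


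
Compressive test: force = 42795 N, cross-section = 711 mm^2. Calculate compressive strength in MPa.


CS = 42795 / 711 = 60.2 MPa

60.2


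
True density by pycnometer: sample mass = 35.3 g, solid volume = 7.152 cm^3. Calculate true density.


TD = 35.3 / 7.152 = 4.936 g/cm^3

4.936


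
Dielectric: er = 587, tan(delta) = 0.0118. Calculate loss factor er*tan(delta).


Loss = 587 * 0.0118 = 6.927

6.927


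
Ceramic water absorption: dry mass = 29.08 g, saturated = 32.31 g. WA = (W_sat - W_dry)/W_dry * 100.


WA = (32.31 - 29.08) / 29.08 * 100 = 11.11%

11.11


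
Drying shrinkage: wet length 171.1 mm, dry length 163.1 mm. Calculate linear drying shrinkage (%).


DS = (171.1 - 163.1) / 171.1 * 100 = 4.68%

4.68


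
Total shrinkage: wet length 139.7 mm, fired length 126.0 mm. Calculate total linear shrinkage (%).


TS = (139.7 - 126.0) / 139.7 * 100 = 9.81%

9.81


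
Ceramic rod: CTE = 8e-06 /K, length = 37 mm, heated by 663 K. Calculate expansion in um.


dL = 8e-06 * 37 * 663 * 1000 = 196.248 um

196.248


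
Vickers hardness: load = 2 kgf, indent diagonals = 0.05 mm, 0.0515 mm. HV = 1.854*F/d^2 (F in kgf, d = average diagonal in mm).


d_avg = (0.05+0.0515)/2 = 0.05075 mm
HV = 1.854*2/0.05075^2 = 1440

1440


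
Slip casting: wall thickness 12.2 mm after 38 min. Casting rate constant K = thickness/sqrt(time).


K = 12.2 / sqrt(38) = 12.2 / 6.1644 = 1.979 mm/min^0.5

1.979


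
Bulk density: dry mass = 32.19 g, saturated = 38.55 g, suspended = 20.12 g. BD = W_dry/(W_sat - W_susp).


BD = 32.19 / (38.55 - 20.12) = 32.19 / 18.43 = 1.747 g/cm^3

1.747


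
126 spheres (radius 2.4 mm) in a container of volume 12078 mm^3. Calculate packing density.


V_sphere = 4/3*pi*2.4^3 = 57.9058 mm^3
Total V = 126*57.9058 = 7296.1308 mm^3
PD = 7296.1308 / 12078 = 0.604

0.604


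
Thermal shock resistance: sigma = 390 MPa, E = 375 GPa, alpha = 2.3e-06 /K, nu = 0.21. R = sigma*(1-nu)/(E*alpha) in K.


R = 390*(1-0.21)/(375*1000*2.3e-06) = 357 K

357


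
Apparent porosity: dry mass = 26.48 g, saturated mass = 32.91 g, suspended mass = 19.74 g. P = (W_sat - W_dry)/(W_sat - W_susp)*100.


P = (32.91 - 26.48) / (32.91 - 19.74) * 100 = 6.43 / 13.17 * 100 = 48.8%

48.8


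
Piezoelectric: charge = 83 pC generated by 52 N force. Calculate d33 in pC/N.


d33 = 83 / 52 = 1.6 pC/N

1.6


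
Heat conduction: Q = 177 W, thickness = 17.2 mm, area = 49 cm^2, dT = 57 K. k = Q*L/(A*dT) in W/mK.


k = 177*17.2/1000/(49/10000*57) = 10.9 W/mK

10.9


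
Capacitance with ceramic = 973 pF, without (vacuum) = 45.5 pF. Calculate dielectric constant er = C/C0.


er = 973 / 45.5 = 21.38

21.38


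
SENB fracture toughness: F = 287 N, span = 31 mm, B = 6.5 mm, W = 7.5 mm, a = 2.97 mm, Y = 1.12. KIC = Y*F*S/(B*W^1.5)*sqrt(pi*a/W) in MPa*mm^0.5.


KIC = 1.12*287*31/(6.5*7.5^1.5)*sqrt(pi*2.97/7.5) = 83.25

83.25


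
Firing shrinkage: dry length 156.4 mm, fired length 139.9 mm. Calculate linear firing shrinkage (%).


FS = (156.4 - 139.9) / 156.4 * 100 = 10.55%

10.55


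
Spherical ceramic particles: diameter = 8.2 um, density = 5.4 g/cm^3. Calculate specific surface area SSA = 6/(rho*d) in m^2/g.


SSA = 6 / (5.4 * 8.2) = 0.136 m^2/g

0.136


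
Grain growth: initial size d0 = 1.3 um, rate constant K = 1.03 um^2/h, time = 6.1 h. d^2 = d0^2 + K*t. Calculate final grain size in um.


d^2 = 1.3^2 + 1.03*6.1 = 7.973
d = sqrt(7.973) = 2.82 um

2.82


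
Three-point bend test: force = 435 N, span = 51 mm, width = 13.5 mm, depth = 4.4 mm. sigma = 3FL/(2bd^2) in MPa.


sigma = 3*435*51/(2*13.5*4.4^2) = 127.3 MPa

127.3


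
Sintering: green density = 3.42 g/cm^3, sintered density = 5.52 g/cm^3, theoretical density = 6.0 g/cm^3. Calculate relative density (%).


Relative = 5.52 / 6.0 * 100 = 92.0%

92.0
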